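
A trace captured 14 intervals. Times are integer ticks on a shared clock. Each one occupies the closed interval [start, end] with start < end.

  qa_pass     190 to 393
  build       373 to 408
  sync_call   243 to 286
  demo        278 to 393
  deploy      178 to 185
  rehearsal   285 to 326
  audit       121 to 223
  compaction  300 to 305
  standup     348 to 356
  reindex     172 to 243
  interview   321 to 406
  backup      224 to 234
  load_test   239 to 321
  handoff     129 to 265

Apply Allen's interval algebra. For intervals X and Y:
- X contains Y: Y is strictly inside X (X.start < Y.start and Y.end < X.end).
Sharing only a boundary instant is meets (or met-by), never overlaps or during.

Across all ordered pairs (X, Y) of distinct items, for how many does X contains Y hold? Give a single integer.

Checking all 182 ordered pairs for relation 'contains'; matching pairs in alphabetical order:
(audit, deploy): audit contains deploy ✓
(demo, compaction): demo contains compaction ✓
(demo, rehearsal): demo contains rehearsal ✓
(demo, standup): demo contains standup ✓
(handoff, backup): handoff contains backup ✓
(handoff, deploy): handoff contains deploy ✓
(handoff, reindex): handoff contains reindex ✓
(interview, standup): interview contains standup ✓
(load_test, compaction): load_test contains compaction ✓
(load_test, sync_call): load_test contains sync_call ✓
(qa_pass, backup): qa_pass contains backup ✓
(qa_pass, compaction): qa_pass contains compaction ✓
(qa_pass, load_test): qa_pass contains load_test ✓
(qa_pass, rehearsal): qa_pass contains rehearsal ✓
(qa_pass, standup): qa_pass contains standup ✓
(qa_pass, sync_call): qa_pass contains sync_call ✓
(rehearsal, compaction): rehearsal contains compaction ✓
(reindex, backup): reindex contains backup ✓
(reindex, deploy): reindex contains deploy ✓
Count: 19.

19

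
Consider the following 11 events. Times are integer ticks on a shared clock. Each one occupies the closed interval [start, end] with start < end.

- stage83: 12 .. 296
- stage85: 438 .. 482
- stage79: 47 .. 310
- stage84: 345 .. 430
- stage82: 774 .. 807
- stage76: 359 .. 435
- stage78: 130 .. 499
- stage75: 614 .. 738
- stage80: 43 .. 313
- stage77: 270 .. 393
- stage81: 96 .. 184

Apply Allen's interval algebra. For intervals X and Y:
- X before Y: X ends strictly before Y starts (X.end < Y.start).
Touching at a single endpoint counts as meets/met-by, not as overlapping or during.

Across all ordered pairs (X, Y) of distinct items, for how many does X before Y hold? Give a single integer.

35

Checking all 110 ordered pairs for relation 'before'; matching pairs in alphabetical order:
(stage75, stage82): stage75 before stage82 ✓
(stage76, stage75): stage76 before stage75 ✓
(stage76, stage82): stage76 before stage82 ✓
(stage76, stage85): stage76 before stage85 ✓
(stage77, stage75): stage77 before stage75 ✓
(stage77, stage82): stage77 before stage82 ✓
(stage77, stage85): stage77 before stage85 ✓
(stage78, stage75): stage78 before stage75 ✓
(stage78, stage82): stage78 before stage82 ✓
(stage79, stage75): stage79 before stage75 ✓
(stage79, stage76): stage79 before stage76 ✓
(stage79, stage82): stage79 before stage82 ✓
(stage79, stage84): stage79 before stage84 ✓
(stage79, stage85): stage79 before stage85 ✓
(stage80, stage75): stage80 before stage75 ✓
(stage80, stage76): stage80 before stage76 ✓
(stage80, stage82): stage80 before stage82 ✓
(stage80, stage84): stage80 before stage84 ✓
(stage80, stage85): stage80 before stage85 ✓
(stage81, stage75): stage81 before stage75 ✓
(stage81, stage76): stage81 before stage76 ✓
(stage81, stage77): stage81 before stage77 ✓
(stage81, stage82): stage81 before stage82 ✓
(stage81, stage84): stage81 before stage84 ✓
... plus 11 further pairs not listed.
Count: 35.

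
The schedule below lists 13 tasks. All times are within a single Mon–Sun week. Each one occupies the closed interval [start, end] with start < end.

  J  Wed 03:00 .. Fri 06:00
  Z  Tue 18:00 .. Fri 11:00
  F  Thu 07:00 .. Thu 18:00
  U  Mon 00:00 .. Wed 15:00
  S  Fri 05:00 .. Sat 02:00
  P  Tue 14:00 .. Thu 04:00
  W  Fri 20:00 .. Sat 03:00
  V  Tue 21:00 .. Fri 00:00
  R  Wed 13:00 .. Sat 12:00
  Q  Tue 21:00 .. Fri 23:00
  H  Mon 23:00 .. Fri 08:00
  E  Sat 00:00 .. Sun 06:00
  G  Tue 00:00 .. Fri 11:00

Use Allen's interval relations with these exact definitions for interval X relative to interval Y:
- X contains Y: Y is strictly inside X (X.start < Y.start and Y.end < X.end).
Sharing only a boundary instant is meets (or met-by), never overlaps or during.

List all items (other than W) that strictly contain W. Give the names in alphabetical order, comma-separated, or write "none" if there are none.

R

Target W = [Fri 20:00, Sat 03:00].
E [Sat 00:00, Sun 06:00] → overlapped-by → no.
F [Thu 07:00, Thu 18:00] → before → no.
G [Tue 00:00, Fri 11:00] → before → no.
H [Mon 23:00, Fri 08:00] → before → no.
J [Wed 03:00, Fri 06:00] → before → no.
P [Tue 14:00, Thu 04:00] → before → no.
Q [Tue 21:00, Fri 23:00] → overlaps → no.
R [Wed 13:00, Sat 12:00] → contains → yes.
S [Fri 05:00, Sat 02:00] → overlaps → no.
U [Mon 00:00, Wed 15:00] → before → no.
V [Tue 21:00, Fri 00:00] → before → no.
Z [Tue 18:00, Fri 11:00] → before → no.
Result: R.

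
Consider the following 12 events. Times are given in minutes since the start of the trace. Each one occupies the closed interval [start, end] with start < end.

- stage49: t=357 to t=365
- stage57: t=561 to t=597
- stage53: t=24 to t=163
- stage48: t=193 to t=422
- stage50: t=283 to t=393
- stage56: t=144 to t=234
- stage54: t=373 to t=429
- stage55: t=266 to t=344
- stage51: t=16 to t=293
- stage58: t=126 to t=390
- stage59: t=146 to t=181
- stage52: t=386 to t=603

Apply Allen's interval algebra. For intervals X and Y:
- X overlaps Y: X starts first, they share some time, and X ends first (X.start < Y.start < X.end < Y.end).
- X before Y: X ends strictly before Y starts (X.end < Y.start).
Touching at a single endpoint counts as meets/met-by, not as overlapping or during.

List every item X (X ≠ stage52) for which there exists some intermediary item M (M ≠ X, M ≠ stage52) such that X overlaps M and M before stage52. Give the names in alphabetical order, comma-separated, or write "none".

Target stage52 = [t=386, t=603].
Intermediaries M with M before stage52: stage49, stage51, stage53, stage55, stage56, stage59.
Via stage49 — items with X overlaps stage49: none.
Via stage51 — items with X overlaps stage51: none.
Via stage53 — items with X overlaps stage53: none.
Via stage55 — items with X overlaps stage55: stage51.
Via stage56 — items with X overlaps stage56: stage53.
Via stage59 — items with X overlaps stage59: stage53.
Union: stage51, stage53.

stage51, stage53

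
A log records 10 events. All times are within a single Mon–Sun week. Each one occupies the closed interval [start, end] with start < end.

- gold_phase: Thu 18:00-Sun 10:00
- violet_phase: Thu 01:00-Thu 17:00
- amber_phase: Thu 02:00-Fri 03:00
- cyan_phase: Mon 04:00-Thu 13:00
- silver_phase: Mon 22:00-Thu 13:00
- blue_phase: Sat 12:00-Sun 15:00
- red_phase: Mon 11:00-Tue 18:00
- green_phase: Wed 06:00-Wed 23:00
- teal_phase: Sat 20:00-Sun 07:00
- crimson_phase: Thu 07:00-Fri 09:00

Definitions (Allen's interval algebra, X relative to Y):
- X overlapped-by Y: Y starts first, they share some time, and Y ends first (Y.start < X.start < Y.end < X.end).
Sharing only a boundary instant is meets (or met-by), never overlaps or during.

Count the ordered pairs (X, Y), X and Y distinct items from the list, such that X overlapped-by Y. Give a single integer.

13

Checking all 90 ordered pairs for relation 'overlapped-by'; matching pairs in alphabetical order:
(amber_phase, cyan_phase): amber_phase overlapped-by cyan_phase ✓
(amber_phase, silver_phase): amber_phase overlapped-by silver_phase ✓
(amber_phase, violet_phase): amber_phase overlapped-by violet_phase ✓
(blue_phase, gold_phase): blue_phase overlapped-by gold_phase ✓
(crimson_phase, amber_phase): crimson_phase overlapped-by amber_phase ✓
(crimson_phase, cyan_phase): crimson_phase overlapped-by cyan_phase ✓
(crimson_phase, silver_phase): crimson_phase overlapped-by silver_phase ✓
(crimson_phase, violet_phase): crimson_phase overlapped-by violet_phase ✓
(gold_phase, amber_phase): gold_phase overlapped-by amber_phase ✓
(gold_phase, crimson_phase): gold_phase overlapped-by crimson_phase ✓
(silver_phase, red_phase): silver_phase overlapped-by red_phase ✓
(violet_phase, cyan_phase): violet_phase overlapped-by cyan_phase ✓
(violet_phase, silver_phase): violet_phase overlapped-by silver_phase ✓
Count: 13.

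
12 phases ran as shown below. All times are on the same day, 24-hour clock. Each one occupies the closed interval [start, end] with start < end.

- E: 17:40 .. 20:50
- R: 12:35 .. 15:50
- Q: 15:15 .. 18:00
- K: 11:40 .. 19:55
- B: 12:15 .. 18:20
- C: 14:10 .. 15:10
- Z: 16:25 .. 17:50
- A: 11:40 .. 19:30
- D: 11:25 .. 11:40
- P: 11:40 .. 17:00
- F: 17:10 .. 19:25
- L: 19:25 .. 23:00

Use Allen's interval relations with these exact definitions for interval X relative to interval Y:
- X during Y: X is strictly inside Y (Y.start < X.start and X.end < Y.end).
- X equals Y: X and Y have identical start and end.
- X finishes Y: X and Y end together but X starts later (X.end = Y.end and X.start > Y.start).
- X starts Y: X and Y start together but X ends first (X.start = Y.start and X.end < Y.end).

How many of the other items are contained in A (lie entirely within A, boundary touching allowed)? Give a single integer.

Target A = [11:40, 19:30].
B [12:15, 18:20] → during → counts.
C [14:10, 15:10] → during → counts.
D [11:25, 11:40] → meets → no.
E [17:40, 20:50] → overlapped-by → no.
F [17:10, 19:25] → during → counts.
K [11:40, 19:55] → started-by → no.
L [19:25, 23:00] → overlapped-by → no.
P [11:40, 17:00] → starts → counts.
Q [15:15, 18:00] → during → counts.
R [12:35, 15:50] → during → counts.
Z [16:25, 17:50] → during → counts.
Total: 7.

7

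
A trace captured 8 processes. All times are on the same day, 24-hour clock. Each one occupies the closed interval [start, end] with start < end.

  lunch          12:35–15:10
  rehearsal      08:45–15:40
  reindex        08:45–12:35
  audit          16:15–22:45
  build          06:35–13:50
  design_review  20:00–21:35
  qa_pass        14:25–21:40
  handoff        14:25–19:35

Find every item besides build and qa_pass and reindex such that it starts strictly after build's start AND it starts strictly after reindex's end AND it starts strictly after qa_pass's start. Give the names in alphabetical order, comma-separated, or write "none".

audit, design_review

Conditions: its start is strictly after build's start (X.start > 06:35) AND its start is strictly after reindex's end (X.start > 12:35) AND its start is strictly after qa_pass's start (X.start > 14:25).
audit: start 16:15 > 06:35? ✓; start 16:15 > 12:35? ✓; start 16:15 > 14:25? ✓ → yes.
design_review: start 20:00 > 06:35? ✓; start 20:00 > 12:35? ✓; start 20:00 > 14:25? ✓ → yes.
handoff: start 14:25 > 06:35? ✓; start 14:25 > 12:35? ✓; start 14:25 > 14:25? ✗ → no.
lunch: start 12:35 > 06:35? ✓; start 12:35 > 12:35? ✗; start 12:35 > 14:25? ✗ → no.
rehearsal: start 08:45 > 06:35? ✓; start 08:45 > 12:35? ✗; start 08:45 > 14:25? ✗ → no.
Result: audit, design_review.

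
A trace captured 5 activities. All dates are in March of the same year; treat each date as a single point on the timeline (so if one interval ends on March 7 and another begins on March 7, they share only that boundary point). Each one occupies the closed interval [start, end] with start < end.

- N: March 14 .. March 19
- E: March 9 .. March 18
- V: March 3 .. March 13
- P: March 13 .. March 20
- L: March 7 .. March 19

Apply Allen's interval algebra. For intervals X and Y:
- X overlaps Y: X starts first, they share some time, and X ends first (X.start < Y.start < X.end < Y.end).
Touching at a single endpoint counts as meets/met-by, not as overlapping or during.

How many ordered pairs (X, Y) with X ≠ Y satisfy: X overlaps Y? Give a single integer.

Checking all 20 ordered pairs for relation 'overlaps'; matching pairs in alphabetical order:
(E, N): E overlaps N ✓
(E, P): E overlaps P ✓
(L, P): L overlaps P ✓
(V, E): V overlaps E ✓
(V, L): V overlaps L ✓
Count: 5.

5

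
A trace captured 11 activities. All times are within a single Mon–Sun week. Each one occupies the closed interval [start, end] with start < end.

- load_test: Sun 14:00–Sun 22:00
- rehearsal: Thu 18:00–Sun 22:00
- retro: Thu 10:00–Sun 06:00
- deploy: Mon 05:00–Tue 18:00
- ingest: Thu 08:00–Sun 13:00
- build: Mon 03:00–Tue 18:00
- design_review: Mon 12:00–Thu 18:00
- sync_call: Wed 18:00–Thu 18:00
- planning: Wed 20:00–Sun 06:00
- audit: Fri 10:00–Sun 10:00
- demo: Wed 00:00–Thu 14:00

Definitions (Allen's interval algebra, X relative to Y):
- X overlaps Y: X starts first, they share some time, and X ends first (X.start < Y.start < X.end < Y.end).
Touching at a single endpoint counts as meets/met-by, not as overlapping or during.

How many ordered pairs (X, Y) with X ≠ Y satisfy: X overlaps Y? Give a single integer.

Checking all 110 ordered pairs for relation 'overlaps'; matching pairs in alphabetical order:
(build, design_review): build overlaps design_review ✓
(demo, ingest): demo overlaps ingest ✓
(demo, planning): demo overlaps planning ✓
(demo, retro): demo overlaps retro ✓
(demo, sync_call): demo overlaps sync_call ✓
(deploy, design_review): deploy overlaps design_review ✓
(design_review, ingest): design_review overlaps ingest ✓
(design_review, planning): design_review overlaps planning ✓
(design_review, retro): design_review overlaps retro ✓
(ingest, rehearsal): ingest overlaps rehearsal ✓
(planning, audit): planning overlaps audit ✓
(planning, ingest): planning overlaps ingest ✓
(planning, rehearsal): planning overlaps rehearsal ✓
(retro, audit): retro overlaps audit ✓
(retro, rehearsal): retro overlaps rehearsal ✓
(sync_call, ingest): sync_call overlaps ingest ✓
(sync_call, planning): sync_call overlaps planning ✓
(sync_call, retro): sync_call overlaps retro ✓
Count: 18.

18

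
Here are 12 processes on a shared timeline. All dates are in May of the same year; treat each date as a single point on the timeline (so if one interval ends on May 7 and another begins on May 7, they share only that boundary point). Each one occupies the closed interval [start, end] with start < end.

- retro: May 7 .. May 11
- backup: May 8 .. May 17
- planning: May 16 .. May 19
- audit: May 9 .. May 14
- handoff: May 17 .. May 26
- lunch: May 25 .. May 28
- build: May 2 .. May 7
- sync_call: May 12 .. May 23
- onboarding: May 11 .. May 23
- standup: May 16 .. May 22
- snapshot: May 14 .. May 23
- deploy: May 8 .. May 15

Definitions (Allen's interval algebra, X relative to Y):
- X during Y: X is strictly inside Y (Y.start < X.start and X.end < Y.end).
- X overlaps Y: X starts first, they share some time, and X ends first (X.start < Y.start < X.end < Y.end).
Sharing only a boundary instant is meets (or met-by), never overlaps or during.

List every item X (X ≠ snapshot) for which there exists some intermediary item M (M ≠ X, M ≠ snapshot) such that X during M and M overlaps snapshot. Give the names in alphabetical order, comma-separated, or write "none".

Target snapshot = [May 14, May 23].
Intermediaries M with M overlaps snapshot: backup, deploy.
Via backup — items with X during backup: audit.
Via deploy — items with X during deploy: audit.
Union: audit.

audit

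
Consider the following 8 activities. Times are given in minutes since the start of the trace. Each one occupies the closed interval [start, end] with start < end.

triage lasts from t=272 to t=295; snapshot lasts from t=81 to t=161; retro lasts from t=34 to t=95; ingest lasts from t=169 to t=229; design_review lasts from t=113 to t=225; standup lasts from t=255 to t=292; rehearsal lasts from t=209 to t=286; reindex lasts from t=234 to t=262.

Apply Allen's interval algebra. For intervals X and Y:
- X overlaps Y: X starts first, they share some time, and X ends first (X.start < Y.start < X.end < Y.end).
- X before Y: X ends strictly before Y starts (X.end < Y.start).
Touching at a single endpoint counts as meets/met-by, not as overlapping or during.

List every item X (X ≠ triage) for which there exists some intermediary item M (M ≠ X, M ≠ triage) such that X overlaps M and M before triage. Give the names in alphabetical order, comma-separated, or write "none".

design_review, retro, snapshot

Target triage = [t=272, t=295].
Intermediaries M with M before triage: design_review, ingest, reindex, retro, snapshot.
Via design_review — items with X overlaps design_review: snapshot.
Via ingest — items with X overlaps ingest: design_review.
Via reindex — items with X overlaps reindex: none.
Via retro — items with X overlaps retro: none.
Via snapshot — items with X overlaps snapshot: retro.
Union: design_review, retro, snapshot.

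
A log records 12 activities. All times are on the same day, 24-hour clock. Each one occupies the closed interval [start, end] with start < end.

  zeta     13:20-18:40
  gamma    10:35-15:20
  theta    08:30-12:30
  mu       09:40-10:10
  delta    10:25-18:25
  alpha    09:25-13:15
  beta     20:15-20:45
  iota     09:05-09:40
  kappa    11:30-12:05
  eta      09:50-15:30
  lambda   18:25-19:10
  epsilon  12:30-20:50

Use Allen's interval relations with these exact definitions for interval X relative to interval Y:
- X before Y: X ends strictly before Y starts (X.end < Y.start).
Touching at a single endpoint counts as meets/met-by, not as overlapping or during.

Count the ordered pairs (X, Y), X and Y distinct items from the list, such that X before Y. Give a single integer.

32

Checking all 132 ordered pairs for relation 'before'; matching pairs in alphabetical order:
(alpha, beta): alpha before beta ✓
(alpha, lambda): alpha before lambda ✓
(alpha, zeta): alpha before zeta ✓
(delta, beta): delta before beta ✓
(eta, beta): eta before beta ✓
(eta, lambda): eta before lambda ✓
(gamma, beta): gamma before beta ✓
(gamma, lambda): gamma before lambda ✓
(iota, beta): iota before beta ✓
(iota, delta): iota before delta ✓
(iota, epsilon): iota before epsilon ✓
(iota, eta): iota before eta ✓
(iota, gamma): iota before gamma ✓
(iota, kappa): iota before kappa ✓
(iota, lambda): iota before lambda ✓
(iota, zeta): iota before zeta ✓
(kappa, beta): kappa before beta ✓
(kappa, epsilon): kappa before epsilon ✓
(kappa, lambda): kappa before lambda ✓
(kappa, zeta): kappa before zeta ✓
(lambda, beta): lambda before beta ✓
(mu, beta): mu before beta ✓
(mu, delta): mu before delta ✓
(mu, epsilon): mu before epsilon ✓
... plus 8 further pairs not listed.
Count: 32.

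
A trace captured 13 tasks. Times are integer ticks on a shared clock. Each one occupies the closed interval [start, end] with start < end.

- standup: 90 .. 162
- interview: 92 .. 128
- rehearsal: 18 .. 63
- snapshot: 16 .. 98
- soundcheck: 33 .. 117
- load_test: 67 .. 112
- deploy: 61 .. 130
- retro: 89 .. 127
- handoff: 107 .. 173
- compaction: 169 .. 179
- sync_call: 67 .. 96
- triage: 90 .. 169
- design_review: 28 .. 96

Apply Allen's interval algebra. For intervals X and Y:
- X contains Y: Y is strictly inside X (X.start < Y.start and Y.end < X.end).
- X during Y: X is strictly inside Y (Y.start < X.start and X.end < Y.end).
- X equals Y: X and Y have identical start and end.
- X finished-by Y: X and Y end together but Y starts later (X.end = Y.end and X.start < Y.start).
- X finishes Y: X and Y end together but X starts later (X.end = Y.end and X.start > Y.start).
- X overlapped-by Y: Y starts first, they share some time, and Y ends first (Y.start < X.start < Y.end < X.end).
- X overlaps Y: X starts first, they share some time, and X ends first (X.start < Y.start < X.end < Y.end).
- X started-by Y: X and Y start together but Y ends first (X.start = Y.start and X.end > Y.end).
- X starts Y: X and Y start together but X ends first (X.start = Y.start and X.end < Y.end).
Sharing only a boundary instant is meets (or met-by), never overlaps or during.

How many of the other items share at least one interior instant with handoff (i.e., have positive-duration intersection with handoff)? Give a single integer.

8

Target handoff = [107, 173].
compaction [169, 179] → overlapped-by → counts.
deploy [61, 130] → overlaps → counts.
design_review [28, 96] → before → no.
interview [92, 128] → overlaps → counts.
load_test [67, 112] → overlaps → counts.
rehearsal [18, 63] → before → no.
retro [89, 127] → overlaps → counts.
snapshot [16, 98] → before → no.
soundcheck [33, 117] → overlaps → counts.
standup [90, 162] → overlaps → counts.
sync_call [67, 96] → before → no.
triage [90, 169] → overlaps → counts.
Total: 8.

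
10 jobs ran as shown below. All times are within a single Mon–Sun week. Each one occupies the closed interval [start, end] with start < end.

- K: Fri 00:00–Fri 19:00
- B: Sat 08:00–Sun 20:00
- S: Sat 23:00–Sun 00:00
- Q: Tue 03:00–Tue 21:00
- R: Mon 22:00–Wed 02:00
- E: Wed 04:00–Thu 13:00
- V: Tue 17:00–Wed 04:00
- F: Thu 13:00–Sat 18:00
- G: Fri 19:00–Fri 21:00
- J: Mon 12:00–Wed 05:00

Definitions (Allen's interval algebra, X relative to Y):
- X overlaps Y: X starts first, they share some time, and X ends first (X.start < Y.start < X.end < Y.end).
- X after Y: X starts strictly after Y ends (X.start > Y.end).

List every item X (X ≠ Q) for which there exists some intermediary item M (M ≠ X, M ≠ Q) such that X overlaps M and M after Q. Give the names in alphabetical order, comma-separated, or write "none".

F, J

Target Q = [Tue 03:00, Tue 21:00].
Intermediaries M with M after Q: B, E, F, G, K, S.
Via B — items with X overlaps B: F.
Via E — items with X overlaps E: J.
Via F — items with X overlaps F: none.
Via G — items with X overlaps G: none.
Via K — items with X overlaps K: none.
Via S — items with X overlaps S: none.
Union: F, J.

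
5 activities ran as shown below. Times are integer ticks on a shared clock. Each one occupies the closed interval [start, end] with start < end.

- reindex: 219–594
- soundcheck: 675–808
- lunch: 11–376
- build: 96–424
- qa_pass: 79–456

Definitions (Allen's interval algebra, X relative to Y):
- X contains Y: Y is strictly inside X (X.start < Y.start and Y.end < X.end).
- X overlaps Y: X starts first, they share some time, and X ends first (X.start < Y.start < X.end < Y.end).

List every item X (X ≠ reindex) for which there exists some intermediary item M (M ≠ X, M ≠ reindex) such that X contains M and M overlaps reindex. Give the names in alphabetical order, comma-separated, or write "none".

Target reindex = [219, 594].
Intermediaries M with M overlaps reindex: build, lunch, qa_pass.
Via build — items with X contains build: qa_pass.
Via lunch — items with X contains lunch: none.
Via qa_pass — items with X contains qa_pass: none.
Union: qa_pass.

qa_pass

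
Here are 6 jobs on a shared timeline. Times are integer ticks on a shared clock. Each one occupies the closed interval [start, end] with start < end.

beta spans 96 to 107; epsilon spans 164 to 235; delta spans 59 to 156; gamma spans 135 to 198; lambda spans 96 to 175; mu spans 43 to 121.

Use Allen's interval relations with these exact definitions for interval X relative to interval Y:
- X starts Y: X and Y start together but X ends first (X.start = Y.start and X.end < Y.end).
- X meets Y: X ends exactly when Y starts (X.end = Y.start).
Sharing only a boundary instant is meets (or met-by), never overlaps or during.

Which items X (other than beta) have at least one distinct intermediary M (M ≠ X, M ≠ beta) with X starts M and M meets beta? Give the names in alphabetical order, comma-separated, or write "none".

none

Target beta = [96, 107].
Intermediaries M with M meets beta: none.
Union: none.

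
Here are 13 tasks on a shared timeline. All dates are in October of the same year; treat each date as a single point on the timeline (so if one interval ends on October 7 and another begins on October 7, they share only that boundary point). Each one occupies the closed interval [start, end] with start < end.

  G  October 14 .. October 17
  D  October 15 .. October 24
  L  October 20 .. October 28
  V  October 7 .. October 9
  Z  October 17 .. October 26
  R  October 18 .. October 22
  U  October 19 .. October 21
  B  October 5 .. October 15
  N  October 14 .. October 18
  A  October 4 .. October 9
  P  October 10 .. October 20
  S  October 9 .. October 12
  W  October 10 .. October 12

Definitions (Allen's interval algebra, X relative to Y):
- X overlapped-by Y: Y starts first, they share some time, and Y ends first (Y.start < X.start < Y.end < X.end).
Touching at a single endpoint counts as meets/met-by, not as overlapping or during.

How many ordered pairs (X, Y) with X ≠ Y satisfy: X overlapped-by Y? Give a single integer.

17

Checking all 156 ordered pairs for relation 'overlapped-by'; matching pairs in alphabetical order:
(B, A): B overlapped-by A ✓
(D, G): D overlapped-by G ✓
(D, N): D overlapped-by N ✓
(D, P): D overlapped-by P ✓
(G, B): G overlapped-by B ✓
(L, D): L overlapped-by D ✓
(L, R): L overlapped-by R ✓
(L, U): L overlapped-by U ✓
(L, Z): L overlapped-by Z ✓
(N, B): N overlapped-by B ✓
(P, B): P overlapped-by B ✓
(P, S): P overlapped-by S ✓
(R, P): R overlapped-by P ✓
(U, P): U overlapped-by P ✓
(Z, D): Z overlapped-by D ✓
(Z, N): Z overlapped-by N ✓
(Z, P): Z overlapped-by P ✓
Count: 17.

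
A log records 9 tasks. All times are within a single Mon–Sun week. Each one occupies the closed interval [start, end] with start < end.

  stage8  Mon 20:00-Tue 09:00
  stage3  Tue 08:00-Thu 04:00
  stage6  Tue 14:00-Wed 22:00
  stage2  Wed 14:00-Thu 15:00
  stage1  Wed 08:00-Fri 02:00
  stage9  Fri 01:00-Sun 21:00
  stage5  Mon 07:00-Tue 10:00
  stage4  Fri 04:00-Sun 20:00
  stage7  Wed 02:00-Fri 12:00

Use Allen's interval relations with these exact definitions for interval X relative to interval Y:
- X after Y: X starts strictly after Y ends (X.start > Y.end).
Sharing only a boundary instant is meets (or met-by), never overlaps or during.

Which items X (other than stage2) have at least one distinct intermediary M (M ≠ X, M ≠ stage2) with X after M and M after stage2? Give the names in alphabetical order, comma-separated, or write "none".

none

Target stage2 = [Wed 14:00, Thu 15:00].
Intermediaries M with M after stage2: stage4, stage9.
Via stage4 — items with X after stage4: none.
Via stage9 — items with X after stage9: none.
Union: none.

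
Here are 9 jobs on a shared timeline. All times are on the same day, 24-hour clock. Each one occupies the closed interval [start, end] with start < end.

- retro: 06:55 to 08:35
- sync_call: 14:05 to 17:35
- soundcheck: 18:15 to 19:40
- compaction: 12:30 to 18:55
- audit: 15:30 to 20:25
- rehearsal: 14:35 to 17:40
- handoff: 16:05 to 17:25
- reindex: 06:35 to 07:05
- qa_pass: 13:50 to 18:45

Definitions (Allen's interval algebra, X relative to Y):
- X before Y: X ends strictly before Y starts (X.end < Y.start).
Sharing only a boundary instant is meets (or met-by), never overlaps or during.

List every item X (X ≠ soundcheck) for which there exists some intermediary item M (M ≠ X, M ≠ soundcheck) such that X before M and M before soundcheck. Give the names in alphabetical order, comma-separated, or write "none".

Target soundcheck = [18:15, 19:40].
Intermediaries M with M before soundcheck: handoff, rehearsal, reindex, retro, sync_call.
Via handoff — items with X before handoff: reindex, retro.
Via rehearsal — items with X before rehearsal: reindex, retro.
Via reindex — items with X before reindex: none.
Via retro — items with X before retro: none.
Via sync_call — items with X before sync_call: reindex, retro.
Union: reindex, retro.

reindex, retro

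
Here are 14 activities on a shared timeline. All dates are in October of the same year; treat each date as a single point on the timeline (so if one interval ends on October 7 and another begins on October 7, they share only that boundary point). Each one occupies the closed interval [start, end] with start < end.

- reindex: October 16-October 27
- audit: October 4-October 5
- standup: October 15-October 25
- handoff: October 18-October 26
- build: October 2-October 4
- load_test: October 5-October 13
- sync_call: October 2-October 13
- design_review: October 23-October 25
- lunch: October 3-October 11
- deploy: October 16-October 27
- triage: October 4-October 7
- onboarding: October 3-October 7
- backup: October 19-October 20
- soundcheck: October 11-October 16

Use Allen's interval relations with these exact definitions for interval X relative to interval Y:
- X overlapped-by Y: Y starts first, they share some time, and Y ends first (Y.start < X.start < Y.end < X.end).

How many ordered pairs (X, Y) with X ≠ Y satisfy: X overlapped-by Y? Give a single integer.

11

Checking all 182 ordered pairs for relation 'overlapped-by'; matching pairs in alphabetical order:
(deploy, standup): deploy overlapped-by standup ✓
(handoff, standup): handoff overlapped-by standup ✓
(load_test, lunch): load_test overlapped-by lunch ✓
(load_test, onboarding): load_test overlapped-by onboarding ✓
(load_test, triage): load_test overlapped-by triage ✓
(lunch, build): lunch overlapped-by build ✓
(onboarding, build): onboarding overlapped-by build ✓
(reindex, standup): reindex overlapped-by standup ✓
(soundcheck, load_test): soundcheck overlapped-by load_test ✓
(soundcheck, sync_call): soundcheck overlapped-by sync_call ✓
(standup, soundcheck): standup overlapped-by soundcheck ✓
Count: 11.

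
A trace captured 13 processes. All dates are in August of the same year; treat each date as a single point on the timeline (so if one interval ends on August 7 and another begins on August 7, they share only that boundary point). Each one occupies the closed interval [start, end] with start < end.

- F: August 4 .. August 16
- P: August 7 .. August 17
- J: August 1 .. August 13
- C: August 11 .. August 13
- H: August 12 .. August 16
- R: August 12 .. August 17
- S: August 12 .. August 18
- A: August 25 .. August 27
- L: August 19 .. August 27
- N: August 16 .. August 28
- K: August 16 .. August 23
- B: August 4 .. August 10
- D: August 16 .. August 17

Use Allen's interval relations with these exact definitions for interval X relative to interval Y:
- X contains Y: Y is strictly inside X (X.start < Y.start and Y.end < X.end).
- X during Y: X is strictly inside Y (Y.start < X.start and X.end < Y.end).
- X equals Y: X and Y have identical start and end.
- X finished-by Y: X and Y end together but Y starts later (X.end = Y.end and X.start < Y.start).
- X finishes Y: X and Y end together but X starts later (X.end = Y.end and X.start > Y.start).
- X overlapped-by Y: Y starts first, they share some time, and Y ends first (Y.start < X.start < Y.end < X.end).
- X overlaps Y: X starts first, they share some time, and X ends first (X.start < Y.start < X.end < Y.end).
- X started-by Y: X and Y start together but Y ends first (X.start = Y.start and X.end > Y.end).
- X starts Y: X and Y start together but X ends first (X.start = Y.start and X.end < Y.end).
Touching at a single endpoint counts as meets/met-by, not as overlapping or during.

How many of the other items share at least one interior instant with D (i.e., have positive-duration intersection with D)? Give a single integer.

Target D = [August 16, August 17].
A [August 25, August 27] → after → no.
B [August 4, August 10] → before → no.
C [August 11, August 13] → before → no.
F [August 4, August 16] → meets → no.
H [August 12, August 16] → meets → no.
J [August 1, August 13] → before → no.
K [August 16, August 23] → started-by → counts.
L [August 19, August 27] → after → no.
N [August 16, August 28] → started-by → counts.
P [August 7, August 17] → finished-by → counts.
R [August 12, August 17] → finished-by → counts.
S [August 12, August 18] → contains → counts.
Total: 5.

5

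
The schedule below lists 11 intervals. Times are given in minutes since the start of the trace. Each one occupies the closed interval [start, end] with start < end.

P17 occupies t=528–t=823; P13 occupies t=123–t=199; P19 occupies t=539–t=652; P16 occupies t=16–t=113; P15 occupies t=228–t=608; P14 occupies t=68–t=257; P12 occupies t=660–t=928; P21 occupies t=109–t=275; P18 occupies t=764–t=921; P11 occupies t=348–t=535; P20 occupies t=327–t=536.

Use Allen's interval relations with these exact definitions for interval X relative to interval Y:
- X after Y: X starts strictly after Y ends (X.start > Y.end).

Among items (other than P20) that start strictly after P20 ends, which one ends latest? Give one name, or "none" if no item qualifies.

Target P20 = [t=327, t=536].
P11 [t=348, t=535] → during → excluded.
P12 [t=660, t=928] → after → candidate.
P13 [t=123, t=199] → before → excluded.
P14 [t=68, t=257] → before → excluded.
P15 [t=228, t=608] → contains → excluded.
P16 [t=16, t=113] → before → excluded.
P17 [t=528, t=823] → overlapped-by → excluded.
P18 [t=764, t=921] → after → candidate.
P19 [t=539, t=652] → after → candidate.
P21 [t=109, t=275] → before → excluded.
Among candidates, latest end is t=928 → P12.

P12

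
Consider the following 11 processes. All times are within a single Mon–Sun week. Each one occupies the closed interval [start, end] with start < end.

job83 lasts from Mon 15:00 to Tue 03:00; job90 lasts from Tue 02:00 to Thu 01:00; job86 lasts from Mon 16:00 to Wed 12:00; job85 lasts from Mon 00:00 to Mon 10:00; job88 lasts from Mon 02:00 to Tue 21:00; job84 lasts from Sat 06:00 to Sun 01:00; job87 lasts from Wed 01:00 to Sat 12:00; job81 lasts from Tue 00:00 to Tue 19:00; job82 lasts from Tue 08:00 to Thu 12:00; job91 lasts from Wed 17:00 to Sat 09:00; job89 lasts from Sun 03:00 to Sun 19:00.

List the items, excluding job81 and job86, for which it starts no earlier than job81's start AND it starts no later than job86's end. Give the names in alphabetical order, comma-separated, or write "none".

job82, job87, job90

Conditions: its start is no earlier than job81's start (X.start >= Tue 00:00) AND its start is no later than job86's end (X.start <= Wed 12:00).
job82: start Tue 08:00 >= Tue 00:00? ✓; start Tue 08:00 <= Wed 12:00? ✓ → yes.
job83: start Mon 15:00 >= Tue 00:00? ✗; start Mon 15:00 <= Wed 12:00? ✓ → no.
job84: start Sat 06:00 >= Tue 00:00? ✓; start Sat 06:00 <= Wed 12:00? ✗ → no.
job85: start Mon 00:00 >= Tue 00:00? ✗; start Mon 00:00 <= Wed 12:00? ✓ → no.
job87: start Wed 01:00 >= Tue 00:00? ✓; start Wed 01:00 <= Wed 12:00? ✓ → yes.
job88: start Mon 02:00 >= Tue 00:00? ✗; start Mon 02:00 <= Wed 12:00? ✓ → no.
job89: start Sun 03:00 >= Tue 00:00? ✓; start Sun 03:00 <= Wed 12:00? ✗ → no.
job90: start Tue 02:00 >= Tue 00:00? ✓; start Tue 02:00 <= Wed 12:00? ✓ → yes.
job91: start Wed 17:00 >= Tue 00:00? ✓; start Wed 17:00 <= Wed 12:00? ✗ → no.
Result: job82, job87, job90.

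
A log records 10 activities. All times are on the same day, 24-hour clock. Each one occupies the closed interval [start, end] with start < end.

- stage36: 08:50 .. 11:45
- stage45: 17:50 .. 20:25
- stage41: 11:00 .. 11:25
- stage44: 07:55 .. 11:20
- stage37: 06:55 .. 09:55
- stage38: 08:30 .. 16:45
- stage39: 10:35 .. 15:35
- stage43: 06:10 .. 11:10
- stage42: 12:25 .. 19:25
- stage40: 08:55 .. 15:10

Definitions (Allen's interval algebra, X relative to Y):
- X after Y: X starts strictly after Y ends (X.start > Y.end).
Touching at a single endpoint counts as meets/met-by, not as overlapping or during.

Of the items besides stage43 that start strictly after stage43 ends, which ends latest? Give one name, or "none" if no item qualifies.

Target stage43 = [06:10, 11:10].
stage36 [08:50, 11:45] → overlapped-by → excluded.
stage37 [06:55, 09:55] → during → excluded.
stage38 [08:30, 16:45] → overlapped-by → excluded.
stage39 [10:35, 15:35] → overlapped-by → excluded.
stage40 [08:55, 15:10] → overlapped-by → excluded.
stage41 [11:00, 11:25] → overlapped-by → excluded.
stage42 [12:25, 19:25] → after → candidate.
stage44 [07:55, 11:20] → overlapped-by → excluded.
stage45 [17:50, 20:25] → after → candidate.
Among candidates, latest end is 20:25 → stage45.

stage45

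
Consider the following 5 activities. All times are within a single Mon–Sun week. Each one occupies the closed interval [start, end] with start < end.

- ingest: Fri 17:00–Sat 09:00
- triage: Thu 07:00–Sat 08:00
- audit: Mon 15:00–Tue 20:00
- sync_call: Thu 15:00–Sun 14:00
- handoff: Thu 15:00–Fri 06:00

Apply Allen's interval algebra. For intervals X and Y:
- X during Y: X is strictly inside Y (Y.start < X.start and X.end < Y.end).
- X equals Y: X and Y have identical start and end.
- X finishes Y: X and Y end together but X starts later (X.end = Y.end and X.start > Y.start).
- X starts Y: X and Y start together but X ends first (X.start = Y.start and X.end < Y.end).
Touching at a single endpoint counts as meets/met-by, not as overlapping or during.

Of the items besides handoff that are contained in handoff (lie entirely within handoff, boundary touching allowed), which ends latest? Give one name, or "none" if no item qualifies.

none

Target handoff = [Thu 15:00, Fri 06:00].
audit [Mon 15:00, Tue 20:00] → before → excluded.
ingest [Fri 17:00, Sat 09:00] → after → excluded.
sync_call [Thu 15:00, Sun 14:00] → started-by → excluded.
triage [Thu 07:00, Sat 08:00] → contains → excluded.
No candidates → none.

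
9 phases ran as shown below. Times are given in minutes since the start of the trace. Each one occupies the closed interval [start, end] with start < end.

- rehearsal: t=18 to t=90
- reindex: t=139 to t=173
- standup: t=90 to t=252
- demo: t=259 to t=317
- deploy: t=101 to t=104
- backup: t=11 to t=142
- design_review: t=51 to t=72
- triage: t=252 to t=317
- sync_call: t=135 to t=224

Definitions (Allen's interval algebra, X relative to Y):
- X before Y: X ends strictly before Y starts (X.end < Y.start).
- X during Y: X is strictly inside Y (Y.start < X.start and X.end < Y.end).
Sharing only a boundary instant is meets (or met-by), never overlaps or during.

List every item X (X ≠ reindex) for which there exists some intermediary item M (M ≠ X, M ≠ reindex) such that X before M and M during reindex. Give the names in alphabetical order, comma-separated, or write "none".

none

Target reindex = [t=139, t=173].
Intermediaries M with M during reindex: none.
Union: none.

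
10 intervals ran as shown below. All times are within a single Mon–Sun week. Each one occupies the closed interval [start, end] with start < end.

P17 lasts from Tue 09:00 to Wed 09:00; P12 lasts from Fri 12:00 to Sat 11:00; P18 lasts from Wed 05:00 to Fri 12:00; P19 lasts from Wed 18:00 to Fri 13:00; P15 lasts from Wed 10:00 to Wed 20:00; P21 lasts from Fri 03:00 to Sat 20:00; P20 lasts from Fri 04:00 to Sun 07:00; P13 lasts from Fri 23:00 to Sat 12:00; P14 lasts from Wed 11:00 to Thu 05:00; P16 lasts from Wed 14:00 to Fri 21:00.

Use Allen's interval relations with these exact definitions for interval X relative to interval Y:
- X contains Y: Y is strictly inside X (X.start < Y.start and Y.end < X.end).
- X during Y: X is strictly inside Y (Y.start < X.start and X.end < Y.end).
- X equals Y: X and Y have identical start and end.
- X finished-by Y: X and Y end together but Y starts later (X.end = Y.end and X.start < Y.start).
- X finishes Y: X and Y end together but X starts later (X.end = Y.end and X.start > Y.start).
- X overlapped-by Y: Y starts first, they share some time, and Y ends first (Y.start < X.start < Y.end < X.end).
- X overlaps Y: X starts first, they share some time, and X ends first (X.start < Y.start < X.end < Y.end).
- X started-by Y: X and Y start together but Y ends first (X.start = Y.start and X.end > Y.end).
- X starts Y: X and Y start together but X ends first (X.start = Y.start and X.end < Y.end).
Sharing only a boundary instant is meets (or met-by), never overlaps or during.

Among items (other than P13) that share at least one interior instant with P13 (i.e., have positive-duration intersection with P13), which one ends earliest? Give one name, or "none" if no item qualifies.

Target P13 = [Fri 23:00, Sat 12:00].
P12 [Fri 12:00, Sat 11:00] → overlaps → candidate.
P14 [Wed 11:00, Thu 05:00] → before → excluded.
P15 [Wed 10:00, Wed 20:00] → before → excluded.
P16 [Wed 14:00, Fri 21:00] → before → excluded.
P17 [Tue 09:00, Wed 09:00] → before → excluded.
P18 [Wed 05:00, Fri 12:00] → before → excluded.
P19 [Wed 18:00, Fri 13:00] → before → excluded.
P20 [Fri 04:00, Sun 07:00] → contains → candidate.
P21 [Fri 03:00, Sat 20:00] → contains → candidate.
Among candidates, earliest end is Sat 11:00 → P12.

P12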